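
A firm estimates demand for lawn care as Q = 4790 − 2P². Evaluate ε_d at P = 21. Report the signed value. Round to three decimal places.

At P = 21, Q = 3908.
dQ/dP = −4P = -84.
ε = (dQ/dP)(P/Q) = (-84)(21/3908).

-0.451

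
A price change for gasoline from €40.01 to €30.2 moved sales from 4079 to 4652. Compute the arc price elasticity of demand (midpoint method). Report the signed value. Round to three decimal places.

-0.470

ΔQ = 4652 − 4079 = 573; ΔP = 30.2 − 40.01 = -9.81.
Midpoints: P̄ = 35.10, Q̄ = 4365.5.
ε = (ΔQ/ΔP)(P̄/Q̄) = (573/-9.81)(35.10/4365.5).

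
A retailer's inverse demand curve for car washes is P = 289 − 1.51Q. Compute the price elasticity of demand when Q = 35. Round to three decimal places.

-4.468

At Q = 35, P = 289 − 1.51(35) = 236.15.
dP/dQ = −1.51, so dQ/dP = 1/(−1.51) = -0.662.
ε = (dQ/dP)(P/Q) = (-0.662)(236.15/35).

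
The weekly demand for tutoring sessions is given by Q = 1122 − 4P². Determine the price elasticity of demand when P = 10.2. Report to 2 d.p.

-1.18

At P = 10.2, Q = 705.840.
dQ/dP = −8P = -81.600.
ε = (dQ/dP)(P/Q) = (-81.600)(10.2/705.840).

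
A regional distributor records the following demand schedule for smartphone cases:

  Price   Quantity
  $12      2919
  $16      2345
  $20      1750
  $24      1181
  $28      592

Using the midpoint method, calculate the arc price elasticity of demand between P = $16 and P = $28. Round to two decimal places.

At P = 16, Q = 2345; at P = 28, Q = 592.
ΔQ = -1753, ΔP = 12. Midpoints: P̄ = 22.00, Q̄ = 1468.5.
ε = (ΔQ/ΔP)(P̄/Q̄) = (-1753/12)(22.00/1468.5).

-2.19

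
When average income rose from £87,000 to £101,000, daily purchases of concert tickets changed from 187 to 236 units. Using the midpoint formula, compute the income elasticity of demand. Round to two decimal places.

1.56

ΔQ = 49, ΔI = 14000. Midpoints: Ī = 94,000, Q̄ = 211.5.
ε_I = (ΔQ/ΔI)(Ī/Q̄) = (49/14000)(94000/211.5).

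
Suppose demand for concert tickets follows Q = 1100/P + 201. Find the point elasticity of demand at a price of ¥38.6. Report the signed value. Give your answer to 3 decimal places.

-0.124

At P = 38.6, Q = 229.497.
dQ/dP = −1100/P² = -0.738.
ε = (dQ/dP)(P/Q) = (-0.738)(38.6/229.497).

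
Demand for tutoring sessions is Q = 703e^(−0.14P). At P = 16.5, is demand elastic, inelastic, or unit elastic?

Q = 69.781, dQ/dP = -9.769.
ε = (dQ/dP)(P/Q) ≈ -2.310.
|ε| = 2.31 > 1.

elastic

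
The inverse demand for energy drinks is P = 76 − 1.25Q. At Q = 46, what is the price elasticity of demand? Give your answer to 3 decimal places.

-0.322

At Q = 46, P = 76 − 1.25(46) = 18.50.
dP/dQ = −1.25, so dQ/dP = 1/(−1.25) = -0.800.
ε = (dQ/dP)(P/Q) = (-0.800)(18.50/46).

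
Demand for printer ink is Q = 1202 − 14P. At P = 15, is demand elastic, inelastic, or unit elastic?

Q = 992, dQ/dP = -14.
ε = (dQ/dP)(P/Q) ≈ -0.212.
|ε| = 0.21 < 1.

inelastic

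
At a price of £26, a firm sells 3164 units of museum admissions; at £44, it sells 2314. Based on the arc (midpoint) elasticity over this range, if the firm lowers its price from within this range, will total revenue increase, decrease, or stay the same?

Arc ε = (-850/18)(35.00/2739.0) ≈ -0.603.
|ε| = 0.60 < 1, so demand is inelastic. A price cut therefore reduces total revenue.

decrease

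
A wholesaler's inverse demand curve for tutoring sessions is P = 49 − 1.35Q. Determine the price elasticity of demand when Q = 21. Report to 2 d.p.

At Q = 21, P = 49 − 1.35(21) = 20.65.
dP/dQ = −1.35, so dQ/dP = 1/(−1.35) = -0.741.
ε = (dQ/dP)(P/Q) = (-0.741)(20.65/21).

-0.73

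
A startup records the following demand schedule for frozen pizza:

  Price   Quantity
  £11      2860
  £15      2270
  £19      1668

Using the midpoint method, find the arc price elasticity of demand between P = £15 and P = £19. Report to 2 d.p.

-1.30

At P = 15, Q = 2270; at P = 19, Q = 1668.
ΔQ = -602, ΔP = 4. Midpoints: P̄ = 17.00, Q̄ = 1969.0.
ε = (ΔQ/ΔP)(P̄/Q̄) = (-602/4)(17.00/1969.0).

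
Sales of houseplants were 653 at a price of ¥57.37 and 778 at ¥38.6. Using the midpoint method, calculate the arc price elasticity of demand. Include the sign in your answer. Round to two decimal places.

-0.45

ΔQ = 778 − 653 = 125; ΔP = 38.6 − 57.37 = -18.77.
Midpoints: P̄ = 47.98, Q̄ = 715.5.
ε = (ΔQ/ΔP)(P̄/Q̄) = (125/-18.77)(47.98/715.5).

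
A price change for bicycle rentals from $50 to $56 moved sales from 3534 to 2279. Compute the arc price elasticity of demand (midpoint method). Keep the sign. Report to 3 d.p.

-3.814

ΔQ = 2279 − 3534 = -1255; ΔP = 56 − 50 = 6.
Midpoints: P̄ = 53.00, Q̄ = 2906.5.
ε = (ΔQ/ΔP)(P̄/Q̄) = (-1255/6)(53.00/2906.5).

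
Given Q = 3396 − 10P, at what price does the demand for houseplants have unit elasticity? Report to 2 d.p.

For linear demand Q = a − bP, ε = −bP/(a − bP). |ε| = 1 when bP = a − bP, i.e. P = a/(2b).
P = 3396/(2·10) = 3396/20 = 169.8000.

169.80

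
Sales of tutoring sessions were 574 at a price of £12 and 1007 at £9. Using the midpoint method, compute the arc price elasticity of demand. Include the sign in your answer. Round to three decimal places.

-1.917

ΔQ = 1007 − 574 = 433; ΔP = 9 − 12 = -3.
Midpoints: P̄ = 10.50, Q̄ = 790.5.
ε = (ΔQ/ΔP)(P̄/Q̄) = (433/-3)(10.50/790.5).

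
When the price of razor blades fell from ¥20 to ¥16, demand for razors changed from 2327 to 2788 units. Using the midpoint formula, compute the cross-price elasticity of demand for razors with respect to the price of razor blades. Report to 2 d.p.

ΔQ_x = 2788 − 2327 = 461; ΔP_y = 16 − 20 = -4.
Midpoints: P̄_y = 18.00, Q̄_x = 2557.5.
ε_xy = (ΔQ_x/ΔP_y)(P̄_y/Q̄_x) = (461/-4)(18.00/2557.5).

-0.81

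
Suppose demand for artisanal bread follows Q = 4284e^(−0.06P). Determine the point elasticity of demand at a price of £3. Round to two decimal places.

-0.18

At P = 3, Q = 3578.298.
dQ/dP = −0.06·4284e^(−0.06P) = −0.06Q = -214.698.
ε = (dQ/dP)(P/Q) = (-214.698)(3/3578.298).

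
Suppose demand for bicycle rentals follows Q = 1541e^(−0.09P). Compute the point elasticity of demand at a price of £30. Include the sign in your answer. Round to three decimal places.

-2.700

At P = 30, Q = 103.564.
dQ/dP = −0.09·1541e^(−0.09P) = −0.09Q = -9.321.
ε = (dQ/dP)(P/Q) = (-9.321)(30/103.564).
|ε| > 1, so demand is elastic at this price.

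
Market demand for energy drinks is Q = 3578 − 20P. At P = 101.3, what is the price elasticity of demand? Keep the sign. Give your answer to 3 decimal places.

-1.305

At P = 101.3, Q = 1552.
dQ/dP = −20.
ε = (dQ/dP)(P/Q) = (-20)(101.3/1552).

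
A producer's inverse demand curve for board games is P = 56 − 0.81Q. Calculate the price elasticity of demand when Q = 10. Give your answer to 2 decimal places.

-5.91

At Q = 10, P = 56 − 0.81(10) = 47.90.
dP/dQ = −0.81, so dQ/dP = 1/(−0.81) = -1.235.
ε = (dQ/dP)(P/Q) = (-1.235)(47.90/10).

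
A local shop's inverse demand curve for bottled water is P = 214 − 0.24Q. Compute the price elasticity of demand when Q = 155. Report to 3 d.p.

-4.753

At Q = 155, P = 214 − 0.24(155) = 176.80.
dP/dQ = −0.24, so dQ/dP = 1/(−0.24) = -4.167.
ε = (dQ/dP)(P/Q) = (-4.167)(176.80/155).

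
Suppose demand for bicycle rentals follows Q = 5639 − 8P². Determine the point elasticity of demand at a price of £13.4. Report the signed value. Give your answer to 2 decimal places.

At P = 13.4, Q = 4202.520.
dQ/dP = −16P = -214.400.
ε = (dQ/dP)(P/Q) = (-214.400)(13.4/4202.520).
|ε| < 1, so demand is inelastic at this price.

-0.68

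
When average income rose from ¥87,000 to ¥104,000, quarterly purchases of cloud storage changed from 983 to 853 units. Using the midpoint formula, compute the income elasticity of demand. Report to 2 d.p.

ΔQ = -130, ΔI = 17000. Midpoints: Ī = 95,500, Q̄ = 918.0.
ε_I = (ΔQ/ΔI)(Ī/Q̄) = (-130/17000)(95500/918.0).

-0.80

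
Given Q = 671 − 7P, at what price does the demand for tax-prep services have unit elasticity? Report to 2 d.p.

47.93

For linear demand Q = a − bP, ε = −bP/(a − bP). |ε| = 1 when bP = a − bP, i.e. P = a/(2b).
P = 671/(2·7) = 671/14 = 47.9286.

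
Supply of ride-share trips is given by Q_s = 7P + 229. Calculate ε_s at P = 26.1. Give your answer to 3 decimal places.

At P = 26.1, Q_s = 411.70.
dQ_s/dP = 7.
ε_s = (dQ_s/dP)(P/Q_s) = (7)(26.1/411.70).

0.444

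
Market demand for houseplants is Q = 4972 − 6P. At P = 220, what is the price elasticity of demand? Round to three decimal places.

At P = 220, Q = 3652.
dQ/dP = −6.
ε = (dQ/dP)(P/Q) = (-6)(220/3652).
|ε| < 1, so demand is inelastic at this price.

-0.361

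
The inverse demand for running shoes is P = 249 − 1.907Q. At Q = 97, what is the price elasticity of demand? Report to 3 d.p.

-0.346

At Q = 97, P = 249 − 1.907(97) = 64.02.
dP/dQ = −1.907, so dQ/dP = 1/(−1.907) = -0.524.
ε = (dQ/dP)(P/Q) = (-0.524)(64.02/97).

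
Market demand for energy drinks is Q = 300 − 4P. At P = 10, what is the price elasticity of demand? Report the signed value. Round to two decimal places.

At P = 10, Q = 260.
dQ/dP = −4.
ε = (dQ/dP)(P/Q) = (-4)(10/260).
|ε| < 1, so demand is inelastic at this price.

-0.15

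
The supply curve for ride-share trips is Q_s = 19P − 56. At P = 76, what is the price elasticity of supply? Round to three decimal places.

At P = 76, Q_s = 1388.
dQ_s/dP = 19.
ε_s = (dQ_s/dP)(P/Q_s) = (19)(76/1388).

1.040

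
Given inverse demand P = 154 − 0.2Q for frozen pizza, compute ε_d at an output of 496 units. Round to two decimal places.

At Q = 496, P = 154 − 0.2(496) = 54.80.
dP/dQ = −0.2, so dQ/dP = 1/(−0.2) = -5.000.
ε = (dQ/dP)(P/Q) = (-5.000)(54.80/496).

-0.55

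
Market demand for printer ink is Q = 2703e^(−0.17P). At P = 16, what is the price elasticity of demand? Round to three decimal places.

At P = 16, Q = 178.059.
dQ/dP = −0.17·2703e^(−0.17P) = −0.17Q = -30.270.
ε = (dQ/dP)(P/Q) = (-30.270)(16/178.059).

-2.720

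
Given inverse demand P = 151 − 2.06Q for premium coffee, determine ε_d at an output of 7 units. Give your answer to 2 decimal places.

At Q = 7, P = 151 − 2.06(7) = 136.58.
dP/dQ = −2.06, so dQ/dP = 1/(−2.06) = -0.485.
ε = (dQ/dP)(P/Q) = (-0.485)(136.58/7).

-9.47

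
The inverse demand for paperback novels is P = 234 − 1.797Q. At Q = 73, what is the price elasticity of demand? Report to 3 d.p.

At Q = 73, P = 234 − 1.797(73) = 102.82.
dP/dQ = −1.797, so dQ/dP = 1/(−1.797) = -0.556.
ε = (dQ/dP)(P/Q) = (-0.556)(102.82/73).

-0.784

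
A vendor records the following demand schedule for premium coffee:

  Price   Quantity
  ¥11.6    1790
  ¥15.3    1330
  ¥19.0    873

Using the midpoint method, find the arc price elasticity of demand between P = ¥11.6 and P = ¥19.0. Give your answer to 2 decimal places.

At P = 11.6, Q = 1790; at P = 19.0, Q = 873.
ΔQ = -917, ΔP = 7.4. Midpoints: P̄ = 15.30, Q̄ = 1331.5.
ε = (ΔQ/ΔP)(P̄/Q̄) = (-917/7.4)(15.30/1331.5).

-1.42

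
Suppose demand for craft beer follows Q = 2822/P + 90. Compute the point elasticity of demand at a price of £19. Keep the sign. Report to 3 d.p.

-0.623

At P = 19, Q = 238.526.
dQ/dP = −2822/P² = -7.817.
ε = (dQ/dP)(P/Q) = (-7.817)(19/238.526).
|ε| < 1, so demand is inelastic at this price.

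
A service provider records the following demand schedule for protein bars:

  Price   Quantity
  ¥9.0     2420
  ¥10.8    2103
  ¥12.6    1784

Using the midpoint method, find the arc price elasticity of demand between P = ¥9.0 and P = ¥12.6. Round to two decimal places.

-0.91

At P = 9.0, Q = 2420; at P = 12.6, Q = 1784.
ΔQ = -636, ΔP = 3.6. Midpoints: P̄ = 10.80, Q̄ = 2102.0.
ε = (ΔQ/ΔP)(P̄/Q̄) = (-636/3.6)(10.80/2102.0).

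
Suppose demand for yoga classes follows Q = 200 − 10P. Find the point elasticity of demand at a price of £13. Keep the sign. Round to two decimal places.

At P = 13, Q = 70.
dQ/dP = −10.
ε = (dQ/dP)(P/Q) = (-10)(13/70).

-1.86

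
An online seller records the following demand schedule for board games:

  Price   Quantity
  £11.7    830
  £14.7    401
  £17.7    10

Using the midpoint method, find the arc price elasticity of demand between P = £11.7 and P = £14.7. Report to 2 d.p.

-3.07

At P = 11.7, Q = 830; at P = 14.7, Q = 401.
ΔQ = -429, ΔP = 3.0. Midpoints: P̄ = 13.20, Q̄ = 615.5.
ε = (ΔQ/ΔP)(P̄/Q̄) = (-429/3.0)(13.20/615.5).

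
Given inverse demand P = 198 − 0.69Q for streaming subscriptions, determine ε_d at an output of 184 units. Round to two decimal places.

At Q = 184, P = 198 − 0.69(184) = 71.04.
dP/dQ = −0.69, so dQ/dP = 1/(−0.69) = -1.449.
ε = (dQ/dP)(P/Q) = (-1.449)(71.04/184).

-0.56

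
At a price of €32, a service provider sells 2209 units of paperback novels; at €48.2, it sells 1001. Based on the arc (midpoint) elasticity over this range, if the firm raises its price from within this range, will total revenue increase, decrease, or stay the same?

decrease

Arc ε = (-1208/16.2)(40.10/1605.0) ≈ -1.863.
|ε| = 1.86 > 1, so demand is elastic. A price rise therefore reduces total revenue.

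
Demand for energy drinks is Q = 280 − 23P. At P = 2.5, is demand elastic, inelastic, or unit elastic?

inelastic

Q = 222.500, dQ/dP = -23.
ε = (dQ/dP)(P/Q) ≈ -0.258.
|ε| = 0.26 < 1.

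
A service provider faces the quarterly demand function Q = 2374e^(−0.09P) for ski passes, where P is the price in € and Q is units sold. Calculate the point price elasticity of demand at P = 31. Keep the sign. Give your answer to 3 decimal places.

-2.790

At P = 31, Q = 145.814.
dQ/dP = −0.09·2374e^(−0.09P) = −0.09Q = -13.123.
ε = (dQ/dP)(P/Q) = (-13.123)(31/145.814).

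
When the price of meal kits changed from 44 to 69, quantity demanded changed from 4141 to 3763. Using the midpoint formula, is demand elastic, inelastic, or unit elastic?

Arc ε ≈ -0.216.
|ε| = 0.22 < 1.

inelastic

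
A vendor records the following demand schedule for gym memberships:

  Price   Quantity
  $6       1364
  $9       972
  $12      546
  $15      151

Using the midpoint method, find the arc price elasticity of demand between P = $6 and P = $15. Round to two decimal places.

At P = 6, Q = 1364; at P = 15, Q = 151.
ΔQ = -1213, ΔP = 9. Midpoints: P̄ = 10.50, Q̄ = 757.5.
ε = (ΔQ/ΔP)(P̄/Q̄) = (-1213/9)(10.50/757.5).

-1.87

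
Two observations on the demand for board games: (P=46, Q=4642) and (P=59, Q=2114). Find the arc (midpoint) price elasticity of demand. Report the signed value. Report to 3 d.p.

ΔQ = 2114 − 4642 = -2528; ΔP = 59 − 46 = 13.
Midpoints: P̄ = 52.50, Q̄ = 3378.0.
ε = (ΔQ/ΔP)(P̄/Q̄) = (-2528/13)(52.50/3378.0).

-3.022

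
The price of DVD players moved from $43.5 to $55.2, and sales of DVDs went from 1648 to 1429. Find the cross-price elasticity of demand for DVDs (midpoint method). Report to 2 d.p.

ΔQ_x = 1429 − 1648 = -219; ΔP_y = 55.2 − 43.5 = 11.7.
Midpoints: P̄_y = 49.35, Q̄_x = 1538.5.
ε_xy = (ΔQ_x/ΔP_y)(P̄_y/Q̄_x) = (-219/11.7)(49.35/1538.5).

-0.60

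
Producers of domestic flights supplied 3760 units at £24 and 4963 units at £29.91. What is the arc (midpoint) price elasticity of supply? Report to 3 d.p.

ΔQ = 4963 − 3760 = 1203; ΔP = 29.91 − 24 = 5.91.
Midpoints: P̄ = 26.95, Q̄ = 4361.5.
ε_s = (ΔQ/ΔP)(P̄/Q̄) = (1203/5.91)(26.95/4361.5).

1.258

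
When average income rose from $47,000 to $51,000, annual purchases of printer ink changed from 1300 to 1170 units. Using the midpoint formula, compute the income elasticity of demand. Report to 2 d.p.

-1.29

ΔQ = -130, ΔI = 4000. Midpoints: Ī = 49,000, Q̄ = 1235.0.
ε_I = (ΔQ/ΔI)(Ī/Q̄) = (-130/4000)(49000/1235.0).
ε_I < 0, so the good is inferior.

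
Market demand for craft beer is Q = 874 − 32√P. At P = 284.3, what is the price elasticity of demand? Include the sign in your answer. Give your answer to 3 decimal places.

-0.807

At P = 284.3, Q = 334.442.
dQ/dP = −32/(2√P) = -0.949.
ε = (dQ/dP)(P/Q) = (-0.949)(284.3/334.442).
|ε| < 1, so demand is inelastic at this price.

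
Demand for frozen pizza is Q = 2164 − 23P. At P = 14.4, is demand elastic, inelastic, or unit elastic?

Q = 1832.800, dQ/dP = -23.
ε = (dQ/dP)(P/Q) ≈ -0.181.
|ε| = 0.18 < 1.

inelastic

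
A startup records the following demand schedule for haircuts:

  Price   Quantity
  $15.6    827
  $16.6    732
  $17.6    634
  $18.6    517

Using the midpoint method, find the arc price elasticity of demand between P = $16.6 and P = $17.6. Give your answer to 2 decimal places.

-2.45

At P = 16.6, Q = 732; at P = 17.6, Q = 634.
ΔQ = -98, ΔP = 1.0. Midpoints: P̄ = 17.10, Q̄ = 683.0.
ε = (ΔQ/ΔP)(P̄/Q̄) = (-98/1.0)(17.10/683.0).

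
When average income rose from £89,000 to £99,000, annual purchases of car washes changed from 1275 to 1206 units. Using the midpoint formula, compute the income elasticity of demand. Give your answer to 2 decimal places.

-0.52

ΔQ = -69, ΔI = 10000. Midpoints: Ī = 94,000, Q̄ = 1240.5.
ε_I = (ΔQ/ΔI)(Ī/Q̄) = (-69/10000)(94000/1240.5).
ε_I < 0, so the good is inferior.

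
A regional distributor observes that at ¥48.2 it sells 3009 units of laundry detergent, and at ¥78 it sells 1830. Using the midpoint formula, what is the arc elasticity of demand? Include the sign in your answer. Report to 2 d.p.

ΔQ = 1830 − 3009 = -1179; ΔP = 78 − 48.2 = 29.8.
Midpoints: P̄ = 63.10, Q̄ = 2419.5.
ε = (ΔQ/ΔP)(P̄/Q̄) = (-1179/29.8)(63.10/2419.5).

-1.03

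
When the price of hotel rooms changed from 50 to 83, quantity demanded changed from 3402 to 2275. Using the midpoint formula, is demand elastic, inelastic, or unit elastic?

Arc ε ≈ -0.800.
|ε| = 0.80 < 1.

inelastic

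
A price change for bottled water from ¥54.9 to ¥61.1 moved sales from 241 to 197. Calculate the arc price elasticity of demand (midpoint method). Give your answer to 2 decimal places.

-1.88

ΔQ = 197 − 241 = -44; ΔP = 61.1 − 54.9 = 6.2.
Midpoints: P̄ = 58.00, Q̄ = 219.0.
ε = (ΔQ/ΔP)(P̄/Q̄) = (-44/6.2)(58.00/219.0).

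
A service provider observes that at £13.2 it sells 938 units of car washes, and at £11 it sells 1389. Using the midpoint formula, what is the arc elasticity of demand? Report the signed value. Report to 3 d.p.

-2.132

ΔQ = 1389 − 938 = 451; ΔP = 11 − 13.2 = -2.2.
Midpoints: P̄ = 12.10, Q̄ = 1163.5.
ε = (ΔQ/ΔP)(P̄/Q̄) = (451/-2.2)(12.10/1163.5).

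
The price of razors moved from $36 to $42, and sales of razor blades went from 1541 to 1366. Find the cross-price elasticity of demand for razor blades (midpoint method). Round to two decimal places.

-0.78

ΔQ_x = 1366 − 1541 = -175; ΔP_y = 42 − 36 = 6.
Midpoints: P̄_y = 39.00, Q̄_x = 1453.5.
ε_xy = (ΔQ_x/ΔP_y)(P̄_y/Q̄_x) = (-175/6)(39.00/1453.5).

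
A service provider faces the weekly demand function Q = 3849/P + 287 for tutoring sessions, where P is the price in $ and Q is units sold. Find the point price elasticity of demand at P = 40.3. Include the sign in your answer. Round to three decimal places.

-0.250

At P = 40.3, Q = 382.509.
dQ/dP = −3849/P² = -2.370.
ε = (dQ/dP)(P/Q) = (-2.370)(40.3/382.509).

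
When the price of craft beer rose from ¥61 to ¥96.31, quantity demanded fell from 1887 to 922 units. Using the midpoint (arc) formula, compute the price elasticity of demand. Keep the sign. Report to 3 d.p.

ΔQ = 922 − 1887 = -965; ΔP = 96.31 − 61 = 35.31.
Midpoints: P̄ = 78.66, Q̄ = 1404.5.
ε = (ΔQ/ΔP)(P̄/Q̄) = (-965/35.31)(78.66/1404.5).

-1.531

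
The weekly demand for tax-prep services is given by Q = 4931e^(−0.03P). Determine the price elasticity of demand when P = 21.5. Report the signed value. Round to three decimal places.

At P = 21.5, Q = 2587.111.
dQ/dP = −0.03·4931e^(−0.03P) = −0.03Q = -77.613.
ε = (dQ/dP)(P/Q) = (-77.613)(21.5/2587.111).

-0.645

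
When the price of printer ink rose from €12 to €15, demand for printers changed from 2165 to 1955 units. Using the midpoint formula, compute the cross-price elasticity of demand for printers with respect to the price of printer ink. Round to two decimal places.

-0.46

ΔQ_x = 1955 − 2165 = -210; ΔP_y = 15 − 12 = 3.
Midpoints: P̄_y = 13.50, Q̄_x = 2060.0.
ε_xy = (ΔQ_x/ΔP_y)(P̄_y/Q̄_x) = (-210/3)(13.50/2060.0).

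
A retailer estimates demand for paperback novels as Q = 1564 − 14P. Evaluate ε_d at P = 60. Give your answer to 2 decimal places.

-1.16

At P = 60, Q = 724.
dQ/dP = −14.
ε = (dQ/dP)(P/Q) = (-14)(60/724).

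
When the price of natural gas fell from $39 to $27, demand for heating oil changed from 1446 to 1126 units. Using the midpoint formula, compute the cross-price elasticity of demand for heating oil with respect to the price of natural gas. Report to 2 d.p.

ΔQ_x = 1126 − 1446 = -320; ΔP_y = 27 − 39 = -12.
Midpoints: P̄_y = 33.00, Q̄_x = 1286.0.
ε_xy = (ΔQ_x/ΔP_y)(P̄_y/Q̄_x) = (-320/-12)(33.00/1286.0).

0.68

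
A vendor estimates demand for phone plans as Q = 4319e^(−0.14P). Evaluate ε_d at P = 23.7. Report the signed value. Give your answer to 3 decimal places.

-3.318

At P = 23.7, Q = 156.457.
dQ/dP = −0.14·4319e^(−0.14P) = −0.14Q = -21.904.
ε = (dQ/dP)(P/Q) = (-21.904)(23.7/156.457).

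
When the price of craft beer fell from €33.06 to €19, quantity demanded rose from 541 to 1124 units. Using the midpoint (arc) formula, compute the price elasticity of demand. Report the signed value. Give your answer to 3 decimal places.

-1.297

ΔQ = 1124 − 541 = 583; ΔP = 19 − 33.06 = -14.06.
Midpoints: P̄ = 26.03, Q̄ = 832.5.
ε = (ΔQ/ΔP)(P̄/Q̄) = (583/-14.06)(26.03/832.5).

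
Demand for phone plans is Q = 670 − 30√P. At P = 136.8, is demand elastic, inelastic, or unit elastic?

inelastic

Q = 319.115, dQ/dP = -1.282.
ε = (dQ/dP)(P/Q) ≈ -0.550.
|ε| = 0.55 < 1.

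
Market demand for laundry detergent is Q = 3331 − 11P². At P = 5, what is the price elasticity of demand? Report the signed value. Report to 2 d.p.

-0.18

At P = 5, Q = 3056.
dQ/dP = −22P = -110.
ε = (dQ/dP)(P/Q) = (-110)(5/3056).
|ε| < 1, so demand is inelastic at this price.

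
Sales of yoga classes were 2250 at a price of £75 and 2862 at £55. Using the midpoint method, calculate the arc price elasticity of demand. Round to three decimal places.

-0.778

ΔQ = 2862 − 2250 = 612; ΔP = 55 − 75 = -20.
Midpoints: P̄ = 65.00, Q̄ = 2556.0.
ε = (ΔQ/ΔP)(P̄/Q̄) = (612/-20)(65.00/2556.0).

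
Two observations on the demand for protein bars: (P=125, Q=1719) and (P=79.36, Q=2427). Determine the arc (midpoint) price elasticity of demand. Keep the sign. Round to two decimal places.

ΔQ = 2427 − 1719 = 708; ΔP = 79.36 − 125 = -45.64.
Midpoints: P̄ = 102.18, Q̄ = 2073.0.
ε = (ΔQ/ΔP)(P̄/Q̄) = (708/-45.64)(102.18/2073.0).

-0.76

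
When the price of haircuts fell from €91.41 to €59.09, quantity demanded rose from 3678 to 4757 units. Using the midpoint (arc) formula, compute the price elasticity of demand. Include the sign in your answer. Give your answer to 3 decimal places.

ΔQ = 4757 − 3678 = 1079; ΔP = 59.09 − 91.41 = -32.32.
Midpoints: P̄ = 75.25, Q̄ = 4217.5.
ε = (ΔQ/ΔP)(P̄/Q̄) = (1079/-32.32)(75.25/4217.5).

-0.596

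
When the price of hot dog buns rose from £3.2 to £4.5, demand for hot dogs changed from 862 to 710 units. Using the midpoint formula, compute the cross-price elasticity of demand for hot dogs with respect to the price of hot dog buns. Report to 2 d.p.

ΔQ_x = 710 − 862 = -152; ΔP_y = 4.5 − 3.2 = 1.3.
Midpoints: P̄_y = 3.85, Q̄_x = 786.0.
ε_xy = (ΔQ_x/ΔP_y)(P̄_y/Q̄_x) = (-152/1.3)(3.85/786.0).
ε_xy < 0, so the goods are complements.

-0.57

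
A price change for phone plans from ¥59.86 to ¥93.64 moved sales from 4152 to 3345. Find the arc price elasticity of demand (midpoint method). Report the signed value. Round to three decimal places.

ΔQ = 3345 − 4152 = -807; ΔP = 93.64 − 59.86 = 33.78.
Midpoints: P̄ = 76.75, Q̄ = 3748.5.
ε = (ΔQ/ΔP)(P̄/Q̄) = (-807/33.78)(76.75/3748.5).

-0.489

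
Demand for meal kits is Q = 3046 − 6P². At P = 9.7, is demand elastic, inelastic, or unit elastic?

inelastic

Q = 2481.460, dQ/dP = -116.400.
ε = (dQ/dP)(P/Q) ≈ -0.455.
|ε| = 0.46 < 1.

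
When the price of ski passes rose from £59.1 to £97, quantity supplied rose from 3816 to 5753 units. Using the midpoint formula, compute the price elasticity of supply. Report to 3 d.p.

ΔQ = 5753 − 3816 = 1937; ΔP = 97 − 59.1 = 37.9.
Midpoints: P̄ = 78.05, Q̄ = 4784.5.
ε_s = (ΔQ/ΔP)(P̄/Q̄) = (1937/37.9)(78.05/4784.5).

0.834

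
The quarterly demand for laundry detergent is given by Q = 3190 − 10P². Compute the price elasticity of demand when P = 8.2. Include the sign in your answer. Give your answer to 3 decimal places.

-0.534

At P = 8.2, Q = 2517.600.
dQ/dP = −20P = -164.
ε = (dQ/dP)(P/Q) = (-164)(8.2/2517.600).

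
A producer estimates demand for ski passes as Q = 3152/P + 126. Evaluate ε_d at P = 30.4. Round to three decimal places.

At P = 30.4, Q = 229.684.
dQ/dP = −3152/P² = -3.411.
ε = (dQ/dP)(P/Q) = (-3.411)(30.4/229.684).
|ε| < 1, so demand is inelastic at this price.

-0.451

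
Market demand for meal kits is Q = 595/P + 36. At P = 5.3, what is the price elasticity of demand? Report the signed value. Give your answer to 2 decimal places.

At P = 5.3, Q = 148.264.
dQ/dP = −595/P² = -21.182.
ε = (dQ/dP)(P/Q) = (-21.182)(5.3/148.264).

-0.76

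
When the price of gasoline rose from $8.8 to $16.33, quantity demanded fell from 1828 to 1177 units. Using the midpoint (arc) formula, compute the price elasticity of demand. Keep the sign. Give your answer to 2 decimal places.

ΔQ = 1177 − 1828 = -651; ΔP = 16.33 − 8.8 = 7.53.
Midpoints: P̄ = 12.56, Q̄ = 1502.5.
ε = (ΔQ/ΔP)(P̄/Q̄) = (-651/7.53)(12.56/1502.5).

-0.72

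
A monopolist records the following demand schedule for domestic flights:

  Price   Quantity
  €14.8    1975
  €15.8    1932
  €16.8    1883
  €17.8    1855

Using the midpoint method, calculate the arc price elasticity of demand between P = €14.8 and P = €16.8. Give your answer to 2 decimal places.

-0.38

At P = 14.8, Q = 1975; at P = 16.8, Q = 1883.
ΔQ = -92, ΔP = 2.0. Midpoints: P̄ = 15.80, Q̄ = 1929.0.
ε = (ΔQ/ΔP)(P̄/Q̄) = (-92/2.0)(15.80/1929.0).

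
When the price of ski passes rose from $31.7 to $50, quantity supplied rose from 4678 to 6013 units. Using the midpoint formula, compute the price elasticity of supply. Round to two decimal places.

0.56

ΔQ = 6013 − 4678 = 1335; ΔP = 50 − 31.7 = 18.3.
Midpoints: P̄ = 40.85, Q̄ = 5345.5.
ε_s = (ΔQ/ΔP)(P̄/Q̄) = (1335/18.3)(40.85/5345.5).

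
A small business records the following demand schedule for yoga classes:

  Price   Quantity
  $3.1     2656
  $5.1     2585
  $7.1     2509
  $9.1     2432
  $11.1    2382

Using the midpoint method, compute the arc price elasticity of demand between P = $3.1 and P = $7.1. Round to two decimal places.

At P = 3.1, Q = 2656; at P = 7.1, Q = 2509.
ΔQ = -147, ΔP = 4.0. Midpoints: P̄ = 5.10, Q̄ = 2582.5.
ε = (ΔQ/ΔP)(P̄/Q̄) = (-147/4.0)(5.10/2582.5).

-0.07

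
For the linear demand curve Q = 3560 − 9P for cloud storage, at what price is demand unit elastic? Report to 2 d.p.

For linear demand Q = a − bP, ε = −bP/(a − bP). |ε| = 1 when bP = a − bP, i.e. P = a/(2b).
P = 3560/(2·9) = 3560/18 = 197.7778.

197.78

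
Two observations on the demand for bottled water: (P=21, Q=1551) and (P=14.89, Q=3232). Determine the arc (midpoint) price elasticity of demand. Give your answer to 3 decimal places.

-2.064

ΔQ = 3232 − 1551 = 1681; ΔP = 14.89 − 21 = -6.11.
Midpoints: P̄ = 17.95, Q̄ = 2391.5.
ε = (ΔQ/ΔP)(P̄/Q̄) = (1681/-6.11)(17.95/2391.5).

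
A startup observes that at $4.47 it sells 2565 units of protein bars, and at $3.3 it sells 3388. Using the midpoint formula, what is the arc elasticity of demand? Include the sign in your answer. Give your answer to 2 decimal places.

ΔQ = 3388 − 2565 = 823; ΔP = 3.3 − 4.47 = -1.17.
Midpoints: P̄ = 3.88, Q̄ = 2976.5.
ε = (ΔQ/ΔP)(P̄/Q̄) = (823/-1.17)(3.88/2976.5).

-0.92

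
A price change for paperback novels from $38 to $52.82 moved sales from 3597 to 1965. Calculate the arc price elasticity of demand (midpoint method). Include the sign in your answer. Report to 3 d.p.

-1.798

ΔQ = 1965 − 3597 = -1632; ΔP = 52.82 − 38 = 14.82.
Midpoints: P̄ = 45.41, Q̄ = 2781.0.
ε = (ΔQ/ΔP)(P̄/Q̄) = (-1632/14.82)(45.41/2781.0).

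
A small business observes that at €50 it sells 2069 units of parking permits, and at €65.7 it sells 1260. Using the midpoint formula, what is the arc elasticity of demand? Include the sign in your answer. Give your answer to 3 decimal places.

ΔQ = 1260 − 2069 = -809; ΔP = 65.7 − 50 = 15.7.
Midpoints: P̄ = 57.85, Q̄ = 1664.5.
ε = (ΔQ/ΔP)(P̄/Q̄) = (-809/15.7)(57.85/1664.5).

-1.791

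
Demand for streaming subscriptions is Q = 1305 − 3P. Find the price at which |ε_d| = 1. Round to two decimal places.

217.50

For linear demand Q = a − bP, ε = −bP/(a − bP). |ε| = 1 when bP = a − bP, i.e. P = a/(2b).
P = 1305/(2·3) = 1305/6 = 217.5000.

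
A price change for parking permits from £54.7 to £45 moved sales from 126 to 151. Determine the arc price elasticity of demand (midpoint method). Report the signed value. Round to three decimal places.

-0.928

ΔQ = 151 − 126 = 25; ΔP = 45 − 54.7 = -9.7.
Midpoints: P̄ = 49.85, Q̄ = 138.5.
ε = (ΔQ/ΔP)(P̄/Q̄) = (25/-9.7)(49.85/138.5).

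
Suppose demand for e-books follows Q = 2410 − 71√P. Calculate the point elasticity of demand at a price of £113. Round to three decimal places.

-0.228

At P = 113, Q = 1655.260.
dQ/dP = −71/(2√P) = -3.340.
ε = (dQ/dP)(P/Q) = (-3.340)(113/1655.260).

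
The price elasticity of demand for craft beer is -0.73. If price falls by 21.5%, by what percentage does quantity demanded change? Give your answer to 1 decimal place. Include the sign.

15.7%

%ΔQ ≈ ε × %ΔP = (-0.73)(-21.5%) = 15.70%.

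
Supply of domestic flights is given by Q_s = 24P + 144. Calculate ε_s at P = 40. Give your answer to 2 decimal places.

0.87

At P = 40, Q_s = 1104.
dQ_s/dP = 24.
ε_s = (dQ_s/dP)(P/Q_s) = (24)(40/1104).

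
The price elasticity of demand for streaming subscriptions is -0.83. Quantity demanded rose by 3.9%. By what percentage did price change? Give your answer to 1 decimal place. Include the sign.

%ΔP ≈ %ΔQ / ε = (3.9%)/(-0.83) = -4.70%.

-4.7%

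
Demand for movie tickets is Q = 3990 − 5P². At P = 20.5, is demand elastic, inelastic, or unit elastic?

elastic

Q = 1888.750, dQ/dP = -205.
ε = (dQ/dP)(P/Q) ≈ -2.225.
|ε| = 2.23 > 1.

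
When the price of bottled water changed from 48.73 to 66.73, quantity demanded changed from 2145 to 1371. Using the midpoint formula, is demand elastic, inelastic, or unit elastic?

elastic

Arc ε ≈ -1.412.
|ε| = 1.41 > 1.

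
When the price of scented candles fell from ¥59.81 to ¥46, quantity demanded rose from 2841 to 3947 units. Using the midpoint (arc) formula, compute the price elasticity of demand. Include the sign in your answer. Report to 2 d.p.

ΔQ = 3947 − 2841 = 1106; ΔP = 46 − 59.81 = -13.81.
Midpoints: P̄ = 52.91, Q̄ = 3394.0.
ε = (ΔQ/ΔP)(P̄/Q̄) = (1106/-13.81)(52.91/3394.0).

-1.25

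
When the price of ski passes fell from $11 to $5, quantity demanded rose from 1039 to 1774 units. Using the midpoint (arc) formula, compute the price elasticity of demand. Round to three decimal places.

-0.697

ΔQ = 1774 − 1039 = 735; ΔP = 5 − 11 = -6.
Midpoints: P̄ = 8.00, Q̄ = 1406.5.
ε = (ΔQ/ΔP)(P̄/Q̄) = (735/-6)(8.00/1406.5).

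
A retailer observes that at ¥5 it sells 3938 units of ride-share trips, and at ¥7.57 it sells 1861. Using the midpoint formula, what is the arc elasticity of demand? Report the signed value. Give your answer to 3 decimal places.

ΔQ = 1861 − 3938 = -2077; ΔP = 7.57 − 5 = 2.57.
Midpoints: P̄ = 6.29, Q̄ = 2899.5.
ε = (ΔQ/ΔP)(P̄/Q̄) = (-2077/2.57)(6.29/2899.5).

-1.752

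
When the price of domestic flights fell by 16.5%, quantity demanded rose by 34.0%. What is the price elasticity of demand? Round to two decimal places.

ε = %ΔQ / %ΔP = (34.0)/(-16.5) = -2.061.

-2.06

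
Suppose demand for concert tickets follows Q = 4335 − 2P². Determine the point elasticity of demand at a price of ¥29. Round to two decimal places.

-1.27

At P = 29, Q = 2653.
dQ/dP = −4P = -116.
ε = (dQ/dP)(P/Q) = (-116)(29/2653).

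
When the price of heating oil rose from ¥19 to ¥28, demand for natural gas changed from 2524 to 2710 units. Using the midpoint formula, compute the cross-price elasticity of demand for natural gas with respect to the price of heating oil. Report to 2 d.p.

ΔQ_x = 2710 − 2524 = 186; ΔP_y = 28 − 19 = 9.
Midpoints: P̄_y = 23.50, Q̄_x = 2617.0.
ε_xy = (ΔQ_x/ΔP_y)(P̄_y/Q̄_x) = (186/9)(23.50/2617.0).

0.19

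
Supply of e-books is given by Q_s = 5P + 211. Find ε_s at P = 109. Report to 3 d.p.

At P = 109, Q_s = 756.
dQ_s/dP = 5.
ε_s = (dQ_s/dP)(P/Q_s) = (5)(109/756).

0.721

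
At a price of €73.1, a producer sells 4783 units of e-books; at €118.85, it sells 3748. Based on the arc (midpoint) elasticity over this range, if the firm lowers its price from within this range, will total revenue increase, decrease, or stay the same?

decrease

Arc ε = (-1035/45.75)(95.97/4265.5) ≈ -0.509.
|ε| = 0.51 < 1, so demand is inelastic. A price cut therefore reduces total revenue.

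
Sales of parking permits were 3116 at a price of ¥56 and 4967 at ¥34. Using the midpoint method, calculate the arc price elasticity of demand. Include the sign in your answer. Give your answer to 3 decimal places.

ΔQ = 4967 − 3116 = 1851; ΔP = 34 − 56 = -22.
Midpoints: P̄ = 45.00, Q̄ = 4041.5.
ε = (ΔQ/ΔP)(P̄/Q̄) = (1851/-22)(45.00/4041.5).

-0.937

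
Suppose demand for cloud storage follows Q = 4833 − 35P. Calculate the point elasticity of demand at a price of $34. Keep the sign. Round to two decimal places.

At P = 34, Q = 3643.
dQ/dP = −35.
ε = (dQ/dP)(P/Q) = (-35)(34/3643).

-0.33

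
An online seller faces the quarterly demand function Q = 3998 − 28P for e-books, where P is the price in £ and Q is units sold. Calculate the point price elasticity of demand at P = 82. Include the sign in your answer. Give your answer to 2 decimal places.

-1.35

At P = 82, Q = 1702.
dQ/dP = −28.
ε = (dQ/dP)(P/Q) = (-28)(82/1702).
|ε| > 1, so demand is elastic at this price.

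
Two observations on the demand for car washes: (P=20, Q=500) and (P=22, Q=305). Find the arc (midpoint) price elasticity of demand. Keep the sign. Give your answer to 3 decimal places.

-5.087

ΔQ = 305 − 500 = -195; ΔP = 22 − 20 = 2.
Midpoints: P̄ = 21.00, Q̄ = 402.5.
ε = (ΔQ/ΔP)(P̄/Q̄) = (-195/2)(21.00/402.5).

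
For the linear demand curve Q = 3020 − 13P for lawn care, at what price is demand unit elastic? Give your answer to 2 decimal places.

116.15

For linear demand Q = a − bP, ε = −bP/(a − bP). |ε| = 1 when bP = a − bP, i.e. P = a/(2b).
P = 3020/(2·13) = 3020/26 = 116.1538.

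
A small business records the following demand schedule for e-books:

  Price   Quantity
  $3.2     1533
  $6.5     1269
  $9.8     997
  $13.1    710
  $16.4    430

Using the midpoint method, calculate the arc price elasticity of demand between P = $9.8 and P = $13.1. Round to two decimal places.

At P = 9.8, Q = 997; at P = 13.1, Q = 710.
ΔQ = -287, ΔP = 3.3. Midpoints: P̄ = 11.45, Q̄ = 853.5.
ε = (ΔQ/ΔP)(P̄/Q̄) = (-287/3.3)(11.45/853.5).

-1.17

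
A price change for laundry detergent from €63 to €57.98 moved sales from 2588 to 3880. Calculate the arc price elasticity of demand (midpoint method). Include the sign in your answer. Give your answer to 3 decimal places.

-4.814

ΔQ = 3880 − 2588 = 1292; ΔP = 57.98 − 63 = -5.02.
Midpoints: P̄ = 60.49, Q̄ = 3234.0.
ε = (ΔQ/ΔP)(P̄/Q̄) = (1292/-5.02)(60.49/3234.0).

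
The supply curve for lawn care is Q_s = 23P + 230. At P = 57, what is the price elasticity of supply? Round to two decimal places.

0.85

At P = 57, Q_s = 1541.
dQ_s/dP = 23.
ε_s = (dQ_s/dP)(P/Q_s) = (23)(57/1541).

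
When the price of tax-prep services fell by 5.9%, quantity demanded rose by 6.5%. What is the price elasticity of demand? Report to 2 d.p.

-1.10

ε = %ΔQ / %ΔP = (6.5)/(-5.9) = -1.102.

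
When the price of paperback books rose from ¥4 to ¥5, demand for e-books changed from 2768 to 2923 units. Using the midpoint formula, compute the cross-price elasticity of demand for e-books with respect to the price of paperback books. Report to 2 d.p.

0.25

ΔQ_x = 2923 − 2768 = 155; ΔP_y = 5 − 4 = 1.
Midpoints: P̄_y = 4.50, Q̄_x = 2845.5.
ε_xy = (ΔQ_x/ΔP_y)(P̄_y/Q̄_x) = (155/1)(4.50/2845.5).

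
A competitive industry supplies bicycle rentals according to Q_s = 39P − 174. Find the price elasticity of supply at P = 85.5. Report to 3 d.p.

At P = 85.5, Q_s = 3160.50.
dQ_s/dP = 39.
ε_s = (dQ_s/dP)(P/Q_s) = (39)(85.5/3160.50).

1.055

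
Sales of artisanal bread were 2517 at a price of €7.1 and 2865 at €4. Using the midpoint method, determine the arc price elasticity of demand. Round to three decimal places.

-0.232

ΔQ = 2865 − 2517 = 348; ΔP = 4 − 7.1 = -3.1.
Midpoints: P̄ = 5.55, Q̄ = 2691.0.
ε = (ΔQ/ΔP)(P̄/Q̄) = (348/-3.1)(5.55/2691.0).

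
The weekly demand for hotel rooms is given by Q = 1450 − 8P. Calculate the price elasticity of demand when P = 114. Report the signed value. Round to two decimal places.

-1.70

At P = 114, Q = 538.
dQ/dP = −8.
ε = (dQ/dP)(P/Q) = (-8)(114/538).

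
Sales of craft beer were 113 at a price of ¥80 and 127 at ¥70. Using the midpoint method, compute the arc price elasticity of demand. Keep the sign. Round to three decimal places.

-0.875

ΔQ = 127 − 113 = 14; ΔP = 70 − 80 = -10.
Midpoints: P̄ = 75.00, Q̄ = 120.0.
ε = (ΔQ/ΔP)(P̄/Q̄) = (14/-10)(75.00/120.0).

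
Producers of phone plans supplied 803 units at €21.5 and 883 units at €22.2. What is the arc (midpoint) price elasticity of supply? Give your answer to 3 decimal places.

2.962

ΔQ = 883 − 803 = 80; ΔP = 22.2 − 21.5 = 0.7.
Midpoints: P̄ = 21.85, Q̄ = 843.0.
ε_s = (ΔQ/ΔP)(P̄/Q̄) = (80/0.7)(21.85/843.0).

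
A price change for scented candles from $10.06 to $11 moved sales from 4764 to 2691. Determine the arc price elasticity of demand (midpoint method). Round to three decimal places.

ΔQ = 2691 − 4764 = -2073; ΔP = 11 − 10.06 = 0.94.
Midpoints: P̄ = 10.53, Q̄ = 3727.5.
ε = (ΔQ/ΔP)(P̄/Q̄) = (-2073/0.94)(10.53/3727.5).

-6.230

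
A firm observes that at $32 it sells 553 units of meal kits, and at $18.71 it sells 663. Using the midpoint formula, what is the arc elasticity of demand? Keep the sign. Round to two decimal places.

-0.35

ΔQ = 663 − 553 = 110; ΔP = 18.71 − 32 = -13.29.
Midpoints: P̄ = 25.36, Q̄ = 608.0.
ε = (ΔQ/ΔP)(P̄/Q̄) = (110/-13.29)(25.36/608.0).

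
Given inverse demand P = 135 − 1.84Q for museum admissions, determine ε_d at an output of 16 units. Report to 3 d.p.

-3.586

At Q = 16, P = 135 − 1.84(16) = 105.56.
dP/dQ = −1.84, so dQ/dP = 1/(−1.84) = -0.543.
ε = (dQ/dP)(P/Q) = (-0.543)(105.56/16).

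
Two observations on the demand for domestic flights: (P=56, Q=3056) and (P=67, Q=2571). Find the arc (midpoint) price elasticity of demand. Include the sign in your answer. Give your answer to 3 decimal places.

-0.964

ΔQ = 2571 − 3056 = -485; ΔP = 67 − 56 = 11.
Midpoints: P̄ = 61.50, Q̄ = 2813.5.
ε = (ΔQ/ΔP)(P̄/Q̄) = (-485/11)(61.50/2813.5).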